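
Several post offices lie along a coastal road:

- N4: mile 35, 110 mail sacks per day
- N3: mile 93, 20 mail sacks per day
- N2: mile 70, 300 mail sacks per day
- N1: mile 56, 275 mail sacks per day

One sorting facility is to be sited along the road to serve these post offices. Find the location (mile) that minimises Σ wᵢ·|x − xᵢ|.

For a sum of weighted absolute distances on a line, the optimum is the weighted median (not the mean). Total weight W = 705; half-weight = 352.5.
Sort by position and accumulate weight:
  mile 35 (N4, w=110) → cum 110
  mile 56 (N1, w=275) → cum 385  ≥ 352.5 → median here
  mile 70 (N2, w=300) → cum 685
  mile 93 (N3, w=20) → cum 705
Optimal location: mile 56.

x = 56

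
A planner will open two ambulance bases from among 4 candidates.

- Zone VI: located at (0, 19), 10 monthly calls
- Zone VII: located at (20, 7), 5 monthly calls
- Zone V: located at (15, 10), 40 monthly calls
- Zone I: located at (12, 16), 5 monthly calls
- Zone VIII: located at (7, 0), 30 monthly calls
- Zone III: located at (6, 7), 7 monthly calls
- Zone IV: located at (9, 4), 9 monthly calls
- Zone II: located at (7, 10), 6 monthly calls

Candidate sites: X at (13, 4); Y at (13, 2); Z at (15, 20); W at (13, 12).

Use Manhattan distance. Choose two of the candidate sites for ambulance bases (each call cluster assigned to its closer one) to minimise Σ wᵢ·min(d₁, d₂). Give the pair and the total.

{Y, W}, total 871

Evaluate every pair (each demand assigned to the nearer of the two):
  {Y, W}: total = 871
  {X, W}: total = 889
  {X, Z}: total = 1043
  {Y, Z}: total = 1117
  {X, Y}: total = 1133
  {Z, W}: total = 1185
Best pair: {Y, W} with total 871.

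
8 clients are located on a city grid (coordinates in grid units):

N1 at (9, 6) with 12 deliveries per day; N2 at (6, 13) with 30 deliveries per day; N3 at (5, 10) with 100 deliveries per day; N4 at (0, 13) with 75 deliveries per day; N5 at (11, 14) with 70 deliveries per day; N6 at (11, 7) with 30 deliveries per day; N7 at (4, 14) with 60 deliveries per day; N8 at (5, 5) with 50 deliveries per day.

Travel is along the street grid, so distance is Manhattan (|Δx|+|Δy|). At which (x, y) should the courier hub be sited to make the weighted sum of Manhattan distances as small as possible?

(5, 13)

Manhattan distance separates: Σwᵢ(|x−xᵢ|+|y−yᵢ|) = Σwᵢ|x−xᵢ| + Σwᵢ|y−yᵢ|, so x and y are optimised independently as 1-D weighted medians.
Total weight W = 427; half = 213.5.
x-coordinate, sorted with cumulative weight:
  x=0 (N4, w=75) cum 75
  x=4 (N7, w=60) cum 135
  x=5 (N3, w=100) cum 235  ← median
  x=5 (N8, w=50) cum 285
  x=6 (N2, w=30) cum 315
  x=9 (N1, w=12) cum 327
  x=11 (N5, w=70) cum 397
  x=11 (N6, w=30) cum 427
⇒ x* = 5
y-coordinate, sorted with cumulative weight:
  y=5 (N8, w=50) cum 50
  y=6 (N1, w=12) cum 62
  y=7 (N6, w=30) cum 92
  y=10 (N3, w=100) cum 192
  y=13 (N2, w=30) cum 222  ← median
  y=13 (N4, w=75) cum 297
  y=14 (N5, w=70) cum 367
  y=14 (N7, w=60) cum 427
⇒ y* = 13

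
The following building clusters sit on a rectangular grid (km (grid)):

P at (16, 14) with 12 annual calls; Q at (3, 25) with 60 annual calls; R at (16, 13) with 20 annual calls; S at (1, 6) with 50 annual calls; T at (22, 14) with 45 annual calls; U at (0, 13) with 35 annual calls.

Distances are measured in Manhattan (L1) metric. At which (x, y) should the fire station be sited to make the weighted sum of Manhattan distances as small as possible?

(3, 14)

Manhattan distance separates: Σwᵢ(|x−xᵢ|+|y−yᵢ|) = Σwᵢ|x−xᵢ| + Σwᵢ|y−yᵢ|, so x and y are optimised independently as 1-D weighted medians.
Total weight W = 222; half = 111.
x-coordinate, sorted with cumulative weight:
  x=0 (U, w=35) cum 35
  x=1 (S, w=50) cum 85
  x=3 (Q, w=60) cum 145  ← median
  x=16 (P, w=12) cum 157
  x=16 (R, w=20) cum 177
  x=22 (T, w=45) cum 222
⇒ x* = 3
y-coordinate, sorted with cumulative weight:
  y=6 (S, w=50) cum 50
  y=13 (R, w=20) cum 70
  y=13 (U, w=35) cum 105
  y=14 (P, w=12) cum 117  ← median
  y=14 (T, w=45) cum 162
  y=25 (Q, w=60) cum 222
⇒ y* = 14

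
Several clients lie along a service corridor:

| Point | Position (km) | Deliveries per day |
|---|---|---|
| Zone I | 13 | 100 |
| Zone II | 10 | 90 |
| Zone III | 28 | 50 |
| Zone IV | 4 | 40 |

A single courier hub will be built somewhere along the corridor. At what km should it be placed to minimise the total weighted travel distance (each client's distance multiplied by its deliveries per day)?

For a sum of weighted absolute distances on a line, the optimum is the weighted median (not the mean). Total weight W = 280; half-weight = 140.
Sort by position and accumulate weight:
  km 4 (Zone IV, w=40) → cum 40
  km 10 (Zone II, w=90) → cum 130
  km 13 (Zone I, w=100) → cum 230  ≥ 140 → median here
  km 28 (Zone III, w=50) → cum 280
Optimal location: km 13.

x = 13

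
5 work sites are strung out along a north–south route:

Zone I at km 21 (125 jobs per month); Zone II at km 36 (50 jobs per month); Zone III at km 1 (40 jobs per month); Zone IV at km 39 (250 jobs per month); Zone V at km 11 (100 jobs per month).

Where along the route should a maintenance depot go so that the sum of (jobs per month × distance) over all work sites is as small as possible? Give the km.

x = 36

For a sum of weighted absolute distances on a line, the optimum is the weighted median (not the mean). Total weight W = 565; half-weight = 282.5.
Sort by position and accumulate weight:
  km 1 (Zone III, w=40) → cum 40
  km 11 (Zone V, w=100) → cum 140
  km 21 (Zone I, w=125) → cum 265
  km 36 (Zone II, w=50) → cum 315  ≥ 282.5 → median here
  km 39 (Zone IV, w=250) → cum 565
Optimal location: km 36.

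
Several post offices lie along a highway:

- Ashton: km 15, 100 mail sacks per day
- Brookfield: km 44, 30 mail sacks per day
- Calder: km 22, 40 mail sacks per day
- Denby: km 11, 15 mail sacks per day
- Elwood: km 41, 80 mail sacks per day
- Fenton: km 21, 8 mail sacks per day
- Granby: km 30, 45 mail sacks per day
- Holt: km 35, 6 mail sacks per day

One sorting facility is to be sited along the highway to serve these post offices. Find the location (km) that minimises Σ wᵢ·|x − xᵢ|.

For a sum of weighted absolute distances on a line, the optimum is the weighted median (not the mean). Total weight W = 324; half-weight = 162.
Sort by position and accumulate weight:
  km 11 (Denby, w=15) → cum 15
  km 15 (Ashton, w=100) → cum 115
  km 21 (Fenton, w=8) → cum 123
  km 22 (Calder, w=40) → cum 163  ≥ 162 → median here
  km 30 (Granby, w=45) → cum 208
  km 35 (Holt, w=6) → cum 214
  km 41 (Elwood, w=80) → cum 294
  km 44 (Brookfield, w=30) → cum 324
Optimal location: km 22.

x = 22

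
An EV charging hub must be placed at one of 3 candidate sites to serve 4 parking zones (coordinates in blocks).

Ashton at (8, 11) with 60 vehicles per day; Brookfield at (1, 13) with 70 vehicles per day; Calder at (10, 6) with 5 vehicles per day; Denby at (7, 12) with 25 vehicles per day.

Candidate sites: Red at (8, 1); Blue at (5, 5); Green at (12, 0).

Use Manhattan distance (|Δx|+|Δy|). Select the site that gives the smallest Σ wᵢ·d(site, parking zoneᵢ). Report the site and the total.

Total weighted distance at each candidate:
  Red (8, 1): total = 2265
  Blue (5, 5): total = 1635
  Green (12, 0): total = 3045
Minimum is at Blue with total 1635 blocks.

Blue, total 1635 blocks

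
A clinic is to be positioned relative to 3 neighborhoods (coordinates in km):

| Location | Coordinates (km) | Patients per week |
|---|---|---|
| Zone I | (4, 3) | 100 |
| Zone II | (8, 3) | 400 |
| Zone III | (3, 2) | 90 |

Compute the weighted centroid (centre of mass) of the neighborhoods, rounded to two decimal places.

The minimiser of Σwᵢ‖p−pᵢ‖² is the weighted centroid p* = (Σwᵢpᵢ)/(Σwᵢ).
Σwᵢ = 590.
Σwᵢxᵢ = 100·4 + 400·8 + 90·3 = 3870.
Σwᵢyᵢ = 100·3 + 400·3 + 90·2 = 1680.
x* = 3870/590 = 6.56, y* = 1680/590 = 2.85.

(6.56, 2.85)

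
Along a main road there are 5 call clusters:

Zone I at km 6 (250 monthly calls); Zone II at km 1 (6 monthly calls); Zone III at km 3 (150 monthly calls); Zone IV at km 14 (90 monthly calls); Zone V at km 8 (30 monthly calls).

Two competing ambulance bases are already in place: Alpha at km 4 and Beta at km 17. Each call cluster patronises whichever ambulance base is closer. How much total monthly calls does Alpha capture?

436

The indifferent point is the midpoint (4+17)/2 = 10.5; call clusters left of it (closer to Alpha at 4) go to Alpha, those right go to Beta.
  Zone II at 1 (w=6) → Alpha
  Zone III at 3 (w=150) → Alpha
  Zone I at 6 (w=250) → Alpha
  Zone V at 8 (w=30) → Alpha
  Zone IV at 14 (w=90) → Beta
Alpha captures 436; Beta captures 90.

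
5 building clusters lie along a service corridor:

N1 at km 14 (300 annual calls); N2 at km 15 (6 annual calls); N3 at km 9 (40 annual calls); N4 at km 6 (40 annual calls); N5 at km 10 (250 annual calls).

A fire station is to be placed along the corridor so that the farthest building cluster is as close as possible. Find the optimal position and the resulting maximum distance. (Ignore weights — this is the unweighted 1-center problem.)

The 1-center on a line is the midpoint of the two extreme points: leftmost at 6, rightmost at 15.
Optimal location = (6 + 15)/2 = 10.5; maximum distance = (15 − 6)/2 = 4.5.

location 10.5, max distance 4.5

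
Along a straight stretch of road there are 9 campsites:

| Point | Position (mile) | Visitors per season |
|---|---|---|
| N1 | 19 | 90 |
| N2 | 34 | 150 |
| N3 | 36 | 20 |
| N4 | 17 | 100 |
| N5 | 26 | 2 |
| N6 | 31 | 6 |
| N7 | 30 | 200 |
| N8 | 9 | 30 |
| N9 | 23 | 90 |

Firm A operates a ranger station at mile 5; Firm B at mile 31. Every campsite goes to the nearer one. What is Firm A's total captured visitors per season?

The indifferent point is the midpoint (5+31)/2 = 18; campsites left of it (closer to Firm A at 5) go to Firm A, those right go to Firm B.
  N8 at 9 (w=30) → Firm A
  N4 at 17 (w=100) → Firm A
  N1 at 19 (w=90) → Firm B
  N9 at 23 (w=90) → Firm B
  N5 at 26 (w=2) → Firm B
  N7 at 30 (w=200) → Firm B
  N6 at 31 (w=6) → Firm B
  N2 at 34 (w=150) → Firm B
  N3 at 36 (w=20) → Firm B
Firm A captures 130; Firm B captures 558.

130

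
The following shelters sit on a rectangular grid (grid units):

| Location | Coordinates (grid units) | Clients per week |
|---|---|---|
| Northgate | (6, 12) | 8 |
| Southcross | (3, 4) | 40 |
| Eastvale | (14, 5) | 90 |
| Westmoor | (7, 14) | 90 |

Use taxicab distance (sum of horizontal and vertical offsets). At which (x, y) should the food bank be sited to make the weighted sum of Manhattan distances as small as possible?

(7, 5)

Manhattan distance separates: Σwᵢ(|x−xᵢ|+|y−yᵢ|) = Σwᵢ|x−xᵢ| + Σwᵢ|y−yᵢ|, so x and y are optimised independently as 1-D weighted medians.
Total weight W = 228; half = 114.
x-coordinate, sorted with cumulative weight:
  x=3 (Southcross, w=40) cum 40
  x=6 (Northgate, w=8) cum 48
  x=7 (Westmoor, w=90) cum 138  ← median
  x=14 (Eastvale, w=90) cum 228
⇒ x* = 7
y-coordinate, sorted with cumulative weight:
  y=4 (Southcross, w=40) cum 40
  y=5 (Eastvale, w=90) cum 130  ← median
  y=12 (Northgate, w=8) cum 138
  y=14 (Westmoor, w=90) cum 228
⇒ y* = 5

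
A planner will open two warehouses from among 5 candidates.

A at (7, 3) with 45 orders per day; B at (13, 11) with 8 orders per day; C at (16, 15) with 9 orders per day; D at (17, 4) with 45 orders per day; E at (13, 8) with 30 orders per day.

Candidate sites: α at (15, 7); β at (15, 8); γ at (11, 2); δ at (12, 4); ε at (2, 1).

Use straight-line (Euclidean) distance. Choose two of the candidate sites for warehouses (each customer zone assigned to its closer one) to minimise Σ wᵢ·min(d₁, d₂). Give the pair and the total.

{α, γ}, total 523.2

Evaluate every pair (each demand assigned to the nearer of the two):
  {α, γ}: total = 523.2
  {β, γ}: total = 539.3
  {α, δ}: total = 567.1
  {α, ε}: total = 580.0
  {β, δ}: total = 583.2
  {β, ε}: total = 596.1
  {γ, δ}: total = 696.1
  {α, β}: total = 717.2
  {δ, ε}: total = 740.1
  {γ, ε}: total = 859.0
Best pair: {α, γ} with total 523.2.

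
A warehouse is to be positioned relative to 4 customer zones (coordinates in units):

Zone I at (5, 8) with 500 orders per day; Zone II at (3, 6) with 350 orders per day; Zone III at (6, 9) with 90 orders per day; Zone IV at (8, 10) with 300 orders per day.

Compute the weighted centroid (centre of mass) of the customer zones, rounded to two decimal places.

(5.23, 7.99)

The minimiser of Σwᵢ‖p−pᵢ‖² is the weighted centroid p* = (Σwᵢpᵢ)/(Σwᵢ).
Σwᵢ = 1240.
Σwᵢxᵢ = 500·5 + 350·3 + 90·6 + 300·8 = 6490.
Σwᵢyᵢ = 500·8 + 350·6 + 90·9 + 300·10 = 9910.
x* = 6490/1240 = 5.23, y* = 9910/1240 = 7.99.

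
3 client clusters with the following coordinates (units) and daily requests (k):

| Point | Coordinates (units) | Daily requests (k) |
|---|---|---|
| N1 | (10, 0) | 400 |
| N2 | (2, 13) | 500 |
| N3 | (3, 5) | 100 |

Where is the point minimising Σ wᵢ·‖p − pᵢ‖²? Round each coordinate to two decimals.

The minimiser of Σwᵢ‖p−pᵢ‖² is the weighted centroid p* = (Σwᵢpᵢ)/(Σwᵢ).
Σwᵢ = 1000.
Σwᵢxᵢ = 400·10 + 500·2 + 100·3 = 5300.
Σwᵢyᵢ = 400·0 + 500·13 + 100·5 = 7000.
x* = 5300/1000 = 5.30, y* = 7000/1000 = 7.00.

(5.30, 7.00)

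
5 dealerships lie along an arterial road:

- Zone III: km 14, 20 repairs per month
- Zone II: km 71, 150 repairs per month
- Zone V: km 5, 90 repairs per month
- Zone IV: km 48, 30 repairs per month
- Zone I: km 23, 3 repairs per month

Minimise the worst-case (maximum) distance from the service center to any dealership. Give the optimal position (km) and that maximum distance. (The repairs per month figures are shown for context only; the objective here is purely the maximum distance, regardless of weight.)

The 1-center on a line is the midpoint of the two extreme points: leftmost at 5, rightmost at 71.
Optimal location = (5 + 71)/2 = 38; maximum distance = (71 − 5)/2 = 33.

location 38, max distance 33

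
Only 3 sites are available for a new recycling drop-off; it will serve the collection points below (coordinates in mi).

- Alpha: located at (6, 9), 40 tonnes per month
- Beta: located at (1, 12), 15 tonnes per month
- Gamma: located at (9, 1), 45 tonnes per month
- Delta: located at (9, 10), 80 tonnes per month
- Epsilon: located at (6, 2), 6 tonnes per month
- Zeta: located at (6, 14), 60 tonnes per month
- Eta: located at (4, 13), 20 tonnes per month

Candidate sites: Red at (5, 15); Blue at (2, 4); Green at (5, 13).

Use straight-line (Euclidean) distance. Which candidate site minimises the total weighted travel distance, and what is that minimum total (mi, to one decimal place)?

Total weighted distance at each candidate:
  Red (5, 15): total = 1693.6
  Blue (2, 4): total = 2314.8
  Green (5, 13): total = 1367.1
Minimum is at Green with total 1367.1 mi.

Green, total 1367.1 mi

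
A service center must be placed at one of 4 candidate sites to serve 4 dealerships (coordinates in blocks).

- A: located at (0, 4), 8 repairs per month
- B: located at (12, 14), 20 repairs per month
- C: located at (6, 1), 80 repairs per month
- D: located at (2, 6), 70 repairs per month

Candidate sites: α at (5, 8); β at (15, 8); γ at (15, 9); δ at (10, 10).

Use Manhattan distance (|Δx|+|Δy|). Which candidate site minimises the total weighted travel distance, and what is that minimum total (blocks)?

Total weighted distance at each candidate:
  α (5, 8): total = 1322
  β (15, 8): total = 2662
  γ (15, 9): total = 2800
  δ (10, 10): total = 2128
Minimum is at α with total 1322 blocks.

α, total 1322 blocks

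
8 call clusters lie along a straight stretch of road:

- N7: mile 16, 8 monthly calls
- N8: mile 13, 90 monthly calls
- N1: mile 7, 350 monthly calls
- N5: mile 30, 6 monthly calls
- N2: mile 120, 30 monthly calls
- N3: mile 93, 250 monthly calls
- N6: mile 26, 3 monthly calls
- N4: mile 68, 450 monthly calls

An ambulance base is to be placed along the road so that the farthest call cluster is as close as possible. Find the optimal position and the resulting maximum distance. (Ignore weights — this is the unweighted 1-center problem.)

location 63.5, max distance 56.5

The 1-center on a line is the midpoint of the two extreme points: leftmost at 7, rightmost at 120.
Optimal location = (7 + 120)/2 = 63.5; maximum distance = (120 − 7)/2 = 56.5.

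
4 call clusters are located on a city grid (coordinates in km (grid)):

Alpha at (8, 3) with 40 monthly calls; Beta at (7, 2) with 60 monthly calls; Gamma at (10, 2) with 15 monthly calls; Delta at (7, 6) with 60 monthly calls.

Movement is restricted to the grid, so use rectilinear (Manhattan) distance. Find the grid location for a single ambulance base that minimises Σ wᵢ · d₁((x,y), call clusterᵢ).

(7, 3)

Manhattan distance separates: Σwᵢ(|x−xᵢ|+|y−yᵢ|) = Σwᵢ|x−xᵢ| + Σwᵢ|y−yᵢ|, so x and y are optimised independently as 1-D weighted medians.
Total weight W = 175; half = 87.5.
x-coordinate, sorted with cumulative weight:
  x=7 (Beta, w=60) cum 60
  x=7 (Delta, w=60) cum 120  ← median
  x=8 (Alpha, w=40) cum 160
  x=10 (Gamma, w=15) cum 175
⇒ x* = 7
y-coordinate, sorted with cumulative weight:
  y=2 (Beta, w=60) cum 60
  y=2 (Gamma, w=15) cum 75
  y=3 (Alpha, w=40) cum 115  ← median
  y=6 (Delta, w=60) cum 175
⇒ y* = 3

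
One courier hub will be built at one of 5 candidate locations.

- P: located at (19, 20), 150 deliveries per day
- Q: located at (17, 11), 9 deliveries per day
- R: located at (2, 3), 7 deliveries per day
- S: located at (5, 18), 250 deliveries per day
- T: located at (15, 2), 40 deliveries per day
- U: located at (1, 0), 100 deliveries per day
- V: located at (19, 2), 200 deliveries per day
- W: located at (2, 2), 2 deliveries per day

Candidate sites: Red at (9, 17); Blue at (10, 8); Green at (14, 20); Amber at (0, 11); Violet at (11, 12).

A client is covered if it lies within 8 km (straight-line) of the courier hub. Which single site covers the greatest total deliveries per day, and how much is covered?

Coverage radius r = 8 km; a point is covered iff (Δx)²+(Δy)² ≤ 8² = 64.
  Red (9, 17): covers {S} → 250
  Blue (10, 8): covers {Q, T} → 49
  Green (14, 20): covers {P} → 150
  Amber (0, 11): covers {none} → 0
  Violet (11, 12): covers {Q} → 9
Maximum coverage at Red: 250 deliveries per day.

Red, covering 250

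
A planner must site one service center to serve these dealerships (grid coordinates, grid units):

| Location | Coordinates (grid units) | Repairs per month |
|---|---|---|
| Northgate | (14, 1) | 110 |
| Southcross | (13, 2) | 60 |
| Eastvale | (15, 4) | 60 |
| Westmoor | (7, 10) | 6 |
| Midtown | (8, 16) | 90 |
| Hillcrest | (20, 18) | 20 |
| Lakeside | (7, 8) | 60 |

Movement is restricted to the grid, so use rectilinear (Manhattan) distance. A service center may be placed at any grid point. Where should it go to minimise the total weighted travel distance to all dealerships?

Manhattan distance separates: Σwᵢ(|x−xᵢ|+|y−yᵢ|) = Σwᵢ|x−xᵢ| + Σwᵢ|y−yᵢ|, so x and y are optimised independently as 1-D weighted medians.
Total weight W = 406; half = 203.
x-coordinate, sorted with cumulative weight:
  x=7 (Westmoor, w=6) cum 6
  x=7 (Lakeside, w=60) cum 66
  x=8 (Midtown, w=90) cum 156
  x=13 (Southcross, w=60) cum 216  ← median
  x=14 (Northgate, w=110) cum 326
  x=15 (Eastvale, w=60) cum 386
  x=20 (Hillcrest, w=20) cum 406
⇒ x* = 13
y-coordinate, sorted with cumulative weight:
  y=1 (Northgate, w=110) cum 110
  y=2 (Southcross, w=60) cum 170
  y=4 (Eastvale, w=60) cum 230  ← median
  y=8 (Lakeside, w=60) cum 290
  y=10 (Westmoor, w=6) cum 296
  y=16 (Midtown, w=90) cum 386
  y=18 (Hillcrest, w=20) cum 406
⇒ y* = 4

(13, 4)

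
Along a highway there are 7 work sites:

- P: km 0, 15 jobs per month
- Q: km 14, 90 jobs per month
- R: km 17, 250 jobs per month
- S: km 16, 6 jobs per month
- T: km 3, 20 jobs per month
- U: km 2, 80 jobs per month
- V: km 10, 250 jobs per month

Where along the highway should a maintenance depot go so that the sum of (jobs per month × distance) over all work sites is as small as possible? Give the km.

For a sum of weighted absolute distances on a line, the optimum is the weighted median (not the mean). Total weight W = 711; half-weight = 355.5.
Sort by position and accumulate weight:
  km 0 (P, w=15) → cum 15
  km 2 (U, w=80) → cum 95
  km 3 (T, w=20) → cum 115
  km 10 (V, w=250) → cum 365  ≥ 355.5 → median here
  km 14 (Q, w=90) → cum 455
  km 16 (S, w=6) → cum 461
  km 17 (R, w=250) → cum 711
Optimal location: km 10.

x = 10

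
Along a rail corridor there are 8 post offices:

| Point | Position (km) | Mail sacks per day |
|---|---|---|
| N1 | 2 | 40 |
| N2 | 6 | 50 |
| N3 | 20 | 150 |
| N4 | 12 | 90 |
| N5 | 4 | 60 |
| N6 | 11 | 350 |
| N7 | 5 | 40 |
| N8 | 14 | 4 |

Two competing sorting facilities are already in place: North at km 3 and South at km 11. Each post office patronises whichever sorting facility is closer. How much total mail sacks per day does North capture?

190

The indifferent point is the midpoint (3+11)/2 = 7; post offices left of it (closer to North at 3) go to North, those right go to South.
  N1 at 2 (w=40) → North
  N5 at 4 (w=60) → North
  N7 at 5 (w=40) → North
  N2 at 6 (w=50) → North
  N6 at 11 (w=350) → South
  N4 at 12 (w=90) → South
  N8 at 14 (w=4) → South
  N3 at 20 (w=150) → South
North captures 190; South captures 594.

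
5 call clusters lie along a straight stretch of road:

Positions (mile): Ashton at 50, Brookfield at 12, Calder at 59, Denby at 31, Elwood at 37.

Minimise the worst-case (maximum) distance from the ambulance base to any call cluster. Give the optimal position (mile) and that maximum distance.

The 1-center on a line is the midpoint of the two extreme points: leftmost at 12, rightmost at 59.
Optimal location = (12 + 59)/2 = 35.5; maximum distance = (59 − 12)/2 = 23.5.

location 35.5, max distance 23.5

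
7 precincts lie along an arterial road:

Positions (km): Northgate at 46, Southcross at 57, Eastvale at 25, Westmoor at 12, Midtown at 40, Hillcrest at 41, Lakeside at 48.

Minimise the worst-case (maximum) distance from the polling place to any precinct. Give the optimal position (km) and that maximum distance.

location 34.5, max distance 22.5

The 1-center on a line is the midpoint of the two extreme points: leftmost at 12, rightmost at 57.
Optimal location = (12 + 57)/2 = 34.5; maximum distance = (57 − 12)/2 = 22.5.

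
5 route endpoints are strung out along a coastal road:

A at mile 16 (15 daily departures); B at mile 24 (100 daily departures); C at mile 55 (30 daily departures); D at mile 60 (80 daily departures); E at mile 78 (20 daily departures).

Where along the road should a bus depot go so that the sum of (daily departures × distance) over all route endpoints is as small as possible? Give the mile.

x = 55

For a sum of weighted absolute distances on a line, the optimum is the weighted median (not the mean). Total weight W = 245; half-weight = 122.5.
Sort by position and accumulate weight:
  mile 16 (A, w=15) → cum 15
  mile 24 (B, w=100) → cum 115
  mile 55 (C, w=30) → cum 145  ≥ 122.5 → median here
  mile 60 (D, w=80) → cum 225
  mile 78 (E, w=20) → cum 245
Optimal location: mile 55.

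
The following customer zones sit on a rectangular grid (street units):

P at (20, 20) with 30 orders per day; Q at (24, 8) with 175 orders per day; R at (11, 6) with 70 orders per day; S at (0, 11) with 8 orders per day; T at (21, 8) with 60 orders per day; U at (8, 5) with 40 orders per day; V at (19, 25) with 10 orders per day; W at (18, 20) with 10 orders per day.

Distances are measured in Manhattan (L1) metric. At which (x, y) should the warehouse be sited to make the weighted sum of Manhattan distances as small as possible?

(21, 8)

Manhattan distance separates: Σwᵢ(|x−xᵢ|+|y−yᵢ|) = Σwᵢ|x−xᵢ| + Σwᵢ|y−yᵢ|, so x and y are optimised independently as 1-D weighted medians.
Total weight W = 403; half = 201.5.
x-coordinate, sorted with cumulative weight:
  x=0 (S, w=8) cum 8
  x=8 (U, w=40) cum 48
  x=11 (R, w=70) cum 118
  x=18 (W, w=10) cum 128
  x=19 (V, w=10) cum 138
  x=20 (P, w=30) cum 168
  x=21 (T, w=60) cum 228  ← median
  x=24 (Q, w=175) cum 403
⇒ x* = 21
y-coordinate, sorted with cumulative weight:
  y=5 (U, w=40) cum 40
  y=6 (R, w=70) cum 110
  y=8 (Q, w=175) cum 285  ← median
  y=8 (T, w=60) cum 345
  y=11 (S, w=8) cum 353
  y=20 (P, w=30) cum 383
  y=20 (W, w=10) cum 393
  y=25 (V, w=10) cum 403
⇒ y* = 8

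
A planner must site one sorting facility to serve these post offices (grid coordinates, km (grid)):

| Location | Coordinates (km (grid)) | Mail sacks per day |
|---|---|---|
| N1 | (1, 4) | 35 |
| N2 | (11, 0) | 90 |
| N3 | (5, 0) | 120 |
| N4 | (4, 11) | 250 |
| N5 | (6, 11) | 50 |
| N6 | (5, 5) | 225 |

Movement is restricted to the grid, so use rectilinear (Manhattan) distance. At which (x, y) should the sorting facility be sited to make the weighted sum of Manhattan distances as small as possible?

(5, 5)

Manhattan distance separates: Σwᵢ(|x−xᵢ|+|y−yᵢ|) = Σwᵢ|x−xᵢ| + Σwᵢ|y−yᵢ|, so x and y are optimised independently as 1-D weighted medians.
Total weight W = 770; half = 385.
x-coordinate, sorted with cumulative weight:
  x=1 (N1, w=35) cum 35
  x=4 (N4, w=250) cum 285
  x=5 (N3, w=120) cum 405  ← median
  x=5 (N6, w=225) cum 630
  x=6 (N5, w=50) cum 680
  x=11 (N2, w=90) cum 770
⇒ x* = 5
y-coordinate, sorted with cumulative weight:
  y=0 (N2, w=90) cum 90
  y=0 (N3, w=120) cum 210
  y=4 (N1, w=35) cum 245
  y=5 (N6, w=225) cum 470  ← median
  y=11 (N4, w=250) cum 720
  y=11 (N5, w=50) cum 770
⇒ y* = 5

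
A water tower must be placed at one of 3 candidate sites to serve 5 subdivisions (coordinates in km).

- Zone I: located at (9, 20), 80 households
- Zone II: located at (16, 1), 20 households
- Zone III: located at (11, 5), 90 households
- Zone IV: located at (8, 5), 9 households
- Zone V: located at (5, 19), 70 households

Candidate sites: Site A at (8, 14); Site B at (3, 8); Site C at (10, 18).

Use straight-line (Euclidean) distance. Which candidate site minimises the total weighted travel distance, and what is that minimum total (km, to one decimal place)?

Site A, total 2134.9 km

Total weighted distance at each candidate:
  Site A (8, 14): total = 2134.9
  Site B (3, 8): total = 2972.7
  Site C (10, 18): total = 2188.2
Minimum is at Site A with total 2134.9 km.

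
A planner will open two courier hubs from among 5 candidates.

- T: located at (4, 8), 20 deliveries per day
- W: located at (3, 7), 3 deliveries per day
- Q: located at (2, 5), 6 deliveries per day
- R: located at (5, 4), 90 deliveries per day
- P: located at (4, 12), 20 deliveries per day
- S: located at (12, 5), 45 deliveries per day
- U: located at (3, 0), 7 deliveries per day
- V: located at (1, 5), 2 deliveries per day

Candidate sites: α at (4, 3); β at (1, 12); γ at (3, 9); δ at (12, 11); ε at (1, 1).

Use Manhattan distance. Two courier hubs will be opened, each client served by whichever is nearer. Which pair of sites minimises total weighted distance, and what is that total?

Evaluate every pair (each demand assigned to the nearer of the two):
  {α, δ}: total = 807
  {α, γ}: total = 818
  {α, β}: total = 867
  {α, ε}: total = 978
  {γ, δ}: total = 1131
  {δ, ε}: total = 1363
  {γ, ε}: total = 1400
  {β, γ}: total = 1426
  {β, ε}: total = 1585
  {β, δ}: total = 1731
Best pair: {α, δ} with total 807.

{α, δ}, total 807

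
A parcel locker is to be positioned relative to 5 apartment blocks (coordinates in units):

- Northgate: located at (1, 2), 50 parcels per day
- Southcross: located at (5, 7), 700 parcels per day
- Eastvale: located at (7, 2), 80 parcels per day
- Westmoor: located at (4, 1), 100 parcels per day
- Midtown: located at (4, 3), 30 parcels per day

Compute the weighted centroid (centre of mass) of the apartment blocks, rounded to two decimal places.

The minimiser of Σwᵢ‖p−pᵢ‖² is the weighted centroid p* = (Σwᵢpᵢ)/(Σwᵢ).
Σwᵢ = 960.
Σwᵢxᵢ = 50·1 + 700·5 + 80·7 + 100·4 + 30·4 = 4630.
Σwᵢyᵢ = 50·2 + 700·7 + 80·2 + 100·1 + 30·3 = 5350.
x* = 4630/960 = 4.82, y* = 5350/960 = 5.57.

(4.82, 5.57)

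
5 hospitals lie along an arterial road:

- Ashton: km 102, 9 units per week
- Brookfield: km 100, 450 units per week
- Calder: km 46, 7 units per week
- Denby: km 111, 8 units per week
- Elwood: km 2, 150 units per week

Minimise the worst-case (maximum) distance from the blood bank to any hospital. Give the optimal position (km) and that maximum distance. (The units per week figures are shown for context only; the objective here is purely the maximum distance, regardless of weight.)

location 56.5, max distance 54.5

The 1-center on a line is the midpoint of the two extreme points: leftmost at 2, rightmost at 111.
Optimal location = (2 + 111)/2 = 56.5; maximum distance = (111 − 2)/2 = 54.5.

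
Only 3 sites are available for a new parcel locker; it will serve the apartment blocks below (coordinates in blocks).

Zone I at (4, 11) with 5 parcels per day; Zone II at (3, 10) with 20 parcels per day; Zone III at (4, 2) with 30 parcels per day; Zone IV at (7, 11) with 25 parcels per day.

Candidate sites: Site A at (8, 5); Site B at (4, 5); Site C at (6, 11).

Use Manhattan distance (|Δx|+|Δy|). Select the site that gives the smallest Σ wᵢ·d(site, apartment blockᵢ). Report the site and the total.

Total weighted distance at each candidate:
  Site A (8, 5): total = 635
  Site B (4, 5): total = 465
  Site C (6, 11): total = 445
Minimum is at Site C with total 445 blocks.

Site C, total 445 blocks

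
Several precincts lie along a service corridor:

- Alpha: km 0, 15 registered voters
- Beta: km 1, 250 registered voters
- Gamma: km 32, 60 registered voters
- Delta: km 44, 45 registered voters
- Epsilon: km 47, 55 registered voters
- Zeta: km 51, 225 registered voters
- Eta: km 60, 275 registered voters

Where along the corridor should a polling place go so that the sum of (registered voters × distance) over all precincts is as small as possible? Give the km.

x = 51

For a sum of weighted absolute distances on a line, the optimum is the weighted median (not the mean). Total weight W = 925; half-weight = 462.5.
Sort by position and accumulate weight:
  km 0 (Alpha, w=15) → cum 15
  km 1 (Beta, w=250) → cum 265
  km 32 (Gamma, w=60) → cum 325
  km 44 (Delta, w=45) → cum 370
  km 47 (Epsilon, w=55) → cum 425
  km 51 (Zeta, w=225) → cum 650  ≥ 462.5 → median here
  km 60 (Eta, w=275) → cum 925
Optimal location: km 51.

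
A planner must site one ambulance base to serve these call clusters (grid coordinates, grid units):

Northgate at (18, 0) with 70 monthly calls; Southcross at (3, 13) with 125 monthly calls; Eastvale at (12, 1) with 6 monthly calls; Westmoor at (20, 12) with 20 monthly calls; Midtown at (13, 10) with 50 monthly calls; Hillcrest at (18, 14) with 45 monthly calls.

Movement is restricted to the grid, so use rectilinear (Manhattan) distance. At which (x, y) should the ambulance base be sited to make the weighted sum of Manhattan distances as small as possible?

(13, 13)

Manhattan distance separates: Σwᵢ(|x−xᵢ|+|y−yᵢ|) = Σwᵢ|x−xᵢ| + Σwᵢ|y−yᵢ|, so x and y are optimised independently as 1-D weighted medians.
Total weight W = 316; half = 158.
x-coordinate, sorted with cumulative weight:
  x=3 (Southcross, w=125) cum 125
  x=12 (Eastvale, w=6) cum 131
  x=13 (Midtown, w=50) cum 181  ← median
  x=18 (Northgate, w=70) cum 251
  x=18 (Hillcrest, w=45) cum 296
  x=20 (Westmoor, w=20) cum 316
⇒ x* = 13
y-coordinate, sorted with cumulative weight:
  y=0 (Northgate, w=70) cum 70
  y=1 (Eastvale, w=6) cum 76
  y=10 (Midtown, w=50) cum 126
  y=12 (Westmoor, w=20) cum 146
  y=13 (Southcross, w=125) cum 271  ← median
  y=14 (Hillcrest, w=45) cum 316
⇒ y* = 13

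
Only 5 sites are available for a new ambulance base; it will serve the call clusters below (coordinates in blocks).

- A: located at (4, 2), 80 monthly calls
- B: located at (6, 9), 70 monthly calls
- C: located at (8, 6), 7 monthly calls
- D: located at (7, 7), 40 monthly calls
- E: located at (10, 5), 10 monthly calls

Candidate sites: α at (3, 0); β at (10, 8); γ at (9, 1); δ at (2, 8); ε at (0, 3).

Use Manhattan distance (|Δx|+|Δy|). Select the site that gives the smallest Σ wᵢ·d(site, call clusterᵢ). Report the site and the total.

Total weighted distance at each candidate:
  α (3, 0): total = 1717
  β (10, 8): total = 1528
  γ (9, 1): total = 1662
  δ (2, 8): total = 1396
  ε (0, 3): total = 1877
Minimum is at δ with total 1396 blocks.

δ, total 1396 blocks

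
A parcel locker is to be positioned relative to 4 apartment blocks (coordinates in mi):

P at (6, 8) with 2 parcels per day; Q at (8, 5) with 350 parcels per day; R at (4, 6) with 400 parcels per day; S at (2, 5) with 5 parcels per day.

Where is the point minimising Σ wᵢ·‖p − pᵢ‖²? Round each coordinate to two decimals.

(5.84, 5.54)

The minimiser of Σwᵢ‖p−pᵢ‖² is the weighted centroid p* = (Σwᵢpᵢ)/(Σwᵢ).
Σwᵢ = 757.
Σwᵢxᵢ = 2·6 + 350·8 + 400·4 + 5·2 = 4422.
Σwᵢyᵢ = 2·8 + 350·5 + 400·6 + 5·5 = 4191.
x* = 4422/757 = 5.84, y* = 4191/757 = 5.54.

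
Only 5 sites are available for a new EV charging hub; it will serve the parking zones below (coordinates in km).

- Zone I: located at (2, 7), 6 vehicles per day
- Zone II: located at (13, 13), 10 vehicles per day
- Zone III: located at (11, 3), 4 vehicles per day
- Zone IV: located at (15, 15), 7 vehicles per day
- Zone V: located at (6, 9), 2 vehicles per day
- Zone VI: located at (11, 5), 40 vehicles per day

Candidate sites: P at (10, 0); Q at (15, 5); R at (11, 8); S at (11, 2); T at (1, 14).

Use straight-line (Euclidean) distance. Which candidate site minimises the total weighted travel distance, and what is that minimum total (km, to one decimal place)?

Total weighted distance at each candidate:
  P (10, 0): total = 544.2
  Q (15, 5): total = 429.0
  R (11, 8): total = 314.8
  S (11, 2): total = 410.0
  T (1, 14): total = 872.8
Minimum is at R with total 314.8 km.

R, total 314.8 km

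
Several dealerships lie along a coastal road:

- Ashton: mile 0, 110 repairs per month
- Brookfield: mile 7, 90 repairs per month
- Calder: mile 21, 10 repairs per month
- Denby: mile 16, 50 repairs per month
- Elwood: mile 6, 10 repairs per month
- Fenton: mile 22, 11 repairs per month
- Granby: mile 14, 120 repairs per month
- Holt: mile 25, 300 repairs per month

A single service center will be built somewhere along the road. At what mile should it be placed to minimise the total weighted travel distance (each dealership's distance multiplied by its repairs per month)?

x = 16

For a sum of weighted absolute distances on a line, the optimum is the weighted median (not the mean). Total weight W = 701; half-weight = 350.5.
Sort by position and accumulate weight:
  mile 0 (Ashton, w=110) → cum 110
  mile 6 (Elwood, w=10) → cum 120
  mile 7 (Brookfield, w=90) → cum 210
  mile 14 (Granby, w=120) → cum 330
  mile 16 (Denby, w=50) → cum 380  ≥ 350.5 → median here
  mile 21 (Calder, w=10) → cum 390
  mile 22 (Fenton, w=11) → cum 401
  mile 25 (Holt, w=300) → cum 701
Optimal location: mile 16.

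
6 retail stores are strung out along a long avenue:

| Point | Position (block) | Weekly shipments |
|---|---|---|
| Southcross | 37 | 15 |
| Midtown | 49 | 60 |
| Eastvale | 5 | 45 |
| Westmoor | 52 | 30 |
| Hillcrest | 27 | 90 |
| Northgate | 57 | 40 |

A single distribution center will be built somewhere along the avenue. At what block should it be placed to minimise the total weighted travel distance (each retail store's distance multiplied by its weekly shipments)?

For a sum of weighted absolute distances on a line, the optimum is the weighted median (not the mean). Total weight W = 280; half-weight = 140.
Sort by position and accumulate weight:
  block 5 (Eastvale, w=45) → cum 45
  block 27 (Hillcrest, w=90) → cum 135
  block 37 (Southcross, w=15) → cum 150  ≥ 140 → median here
  block 49 (Midtown, w=60) → cum 210
  block 52 (Westmoor, w=30) → cum 240
  block 57 (Northgate, w=40) → cum 280
Optimal location: block 37.

x = 37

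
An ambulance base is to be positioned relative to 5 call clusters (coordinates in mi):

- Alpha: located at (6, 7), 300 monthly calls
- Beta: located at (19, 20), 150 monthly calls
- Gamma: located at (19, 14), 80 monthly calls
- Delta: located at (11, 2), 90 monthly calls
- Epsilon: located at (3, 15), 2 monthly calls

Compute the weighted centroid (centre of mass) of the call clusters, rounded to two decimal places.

The minimiser of Σwᵢ‖p−pᵢ‖² is the weighted centroid p* = (Σwᵢpᵢ)/(Σwᵢ).
Σwᵢ = 622.
Σwᵢxᵢ = 300·6 + 150·19 + 80·19 + 90·11 + 2·3 = 7166.
Σwᵢyᵢ = 300·7 + 150·20 + 80·14 + 90·2 + 2·15 = 6430.
x* = 7166/622 = 11.52, y* = 6430/622 = 10.34.

(11.52, 10.34)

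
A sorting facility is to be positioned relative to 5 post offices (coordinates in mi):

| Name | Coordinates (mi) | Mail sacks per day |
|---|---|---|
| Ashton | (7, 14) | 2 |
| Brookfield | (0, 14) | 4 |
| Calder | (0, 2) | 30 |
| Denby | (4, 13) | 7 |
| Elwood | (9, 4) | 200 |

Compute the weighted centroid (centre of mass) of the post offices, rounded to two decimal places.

The minimiser of Σwᵢ‖p−pᵢ‖² is the weighted centroid p* = (Σwᵢpᵢ)/(Σwᵢ).
Σwᵢ = 243.
Σwᵢxᵢ = 2·7 + 4·0 + 30·0 + 7·4 + 200·9 = 1842.
Σwᵢyᵢ = 2·14 + 4·14 + 30·2 + 7·13 + 200·4 = 1035.
x* = 1842/243 = 7.58, y* = 1035/243 = 4.26.

(7.58, 4.26)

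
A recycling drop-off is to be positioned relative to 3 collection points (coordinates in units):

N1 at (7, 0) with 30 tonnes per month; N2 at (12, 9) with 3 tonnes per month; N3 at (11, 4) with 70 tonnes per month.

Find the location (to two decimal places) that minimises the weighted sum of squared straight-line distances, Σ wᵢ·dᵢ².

The minimiser of Σwᵢ‖p−pᵢ‖² is the weighted centroid p* = (Σwᵢpᵢ)/(Σwᵢ).
Σwᵢ = 103.
Σwᵢxᵢ = 30·7 + 3·12 + 70·11 = 1016.
Σwᵢyᵢ = 30·0 + 3·9 + 70·4 = 307.
x* = 1016/103 = 9.86, y* = 307/103 = 2.98.

(9.86, 2.98)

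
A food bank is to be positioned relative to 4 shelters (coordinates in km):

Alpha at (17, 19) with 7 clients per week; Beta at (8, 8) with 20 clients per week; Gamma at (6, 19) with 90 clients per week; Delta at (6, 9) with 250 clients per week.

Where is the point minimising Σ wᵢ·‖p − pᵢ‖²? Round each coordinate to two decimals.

(6.32, 11.59)

The minimiser of Σwᵢ‖p−pᵢ‖² is the weighted centroid p* = (Σwᵢpᵢ)/(Σwᵢ).
Σwᵢ = 367.
Σwᵢxᵢ = 7·17 + 20·8 + 90·6 + 250·6 = 2319.
Σwᵢyᵢ = 7·19 + 20·8 + 90·19 + 250·9 = 4253.
x* = 2319/367 = 6.32, y* = 4253/367 = 11.59.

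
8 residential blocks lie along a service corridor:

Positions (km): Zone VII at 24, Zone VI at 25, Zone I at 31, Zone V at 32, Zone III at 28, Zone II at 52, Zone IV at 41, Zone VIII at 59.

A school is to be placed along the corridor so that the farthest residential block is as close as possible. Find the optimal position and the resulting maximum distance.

location 41.5, max distance 17.5

The 1-center on a line is the midpoint of the two extreme points: leftmost at 24, rightmost at 59.
Optimal location = (24 + 59)/2 = 41.5; maximum distance = (59 − 24)/2 = 17.5.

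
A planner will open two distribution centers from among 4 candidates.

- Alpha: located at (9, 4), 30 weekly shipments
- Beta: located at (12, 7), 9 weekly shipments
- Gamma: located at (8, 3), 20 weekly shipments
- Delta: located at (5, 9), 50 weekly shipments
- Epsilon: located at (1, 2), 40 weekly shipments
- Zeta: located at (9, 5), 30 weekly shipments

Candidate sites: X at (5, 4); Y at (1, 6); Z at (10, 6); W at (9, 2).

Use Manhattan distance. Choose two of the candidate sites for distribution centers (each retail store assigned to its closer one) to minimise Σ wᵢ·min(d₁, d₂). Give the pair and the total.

{X, Z}, total 747

Evaluate every pair (each demand assigned to the nearer of the two):
  {X, Z}: total = 747
  {X, W}: total = 752
  {Y, W}: total = 772
  {Y, Z}: total = 787
  {X, Y}: total = 850
  {Z, W}: total = 907
Best pair: {X, Z} with total 747.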